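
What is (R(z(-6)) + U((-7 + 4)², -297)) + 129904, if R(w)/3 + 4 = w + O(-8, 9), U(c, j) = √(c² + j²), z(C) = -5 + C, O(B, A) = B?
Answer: 129835 + 9*√1090 ≈ 1.3013e+5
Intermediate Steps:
R(w) = -36 + 3*w (R(w) = -12 + 3*(w - 8) = -12 + 3*(-8 + w) = -12 + (-24 + 3*w) = -36 + 3*w)
(R(z(-6)) + U((-7 + 4)², -297)) + 129904 = ((-36 + 3*(-5 - 6)) + √(((-7 + 4)²)² + (-297)²)) + 129904 = ((-36 + 3*(-11)) + √(((-3)²)² + 88209)) + 129904 = ((-36 - 33) + √(9² + 88209)) + 129904 = (-69 + √(81 + 88209)) + 129904 = (-69 + √88290) + 129904 = (-69 + 9*√1090) + 129904 = 129835 + 9*√1090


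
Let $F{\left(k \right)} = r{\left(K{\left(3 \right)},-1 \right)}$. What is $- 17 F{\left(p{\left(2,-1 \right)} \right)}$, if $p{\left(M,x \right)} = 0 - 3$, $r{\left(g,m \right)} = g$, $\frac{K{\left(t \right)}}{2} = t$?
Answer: $-102$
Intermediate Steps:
$K{\left(t \right)} = 2 t$
$p{\left(M,x \right)} = -3$ ($p{\left(M,x \right)} = 0 - 3 = -3$)
$F{\left(k \right)} = 6$ ($F{\left(k \right)} = 2 \cdot 3 = 6$)
$- 17 F{\left(p{\left(2,-1 \right)} \right)} = \left(-17\right) 6 = -102$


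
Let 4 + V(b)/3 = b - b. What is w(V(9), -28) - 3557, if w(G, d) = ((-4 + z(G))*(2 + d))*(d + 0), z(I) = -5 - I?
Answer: -1373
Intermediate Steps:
V(b) = -12 (V(b) = -12 + 3*(b - b) = -12 + 3*0 = -12 + 0 = -12)
w(G, d) = d*(-9 - G)*(2 + d) (w(G, d) = ((-4 + (-5 - G))*(2 + d))*(d + 0) = ((-9 - G)*(2 + d))*d = d*(-9 - G)*(2 + d))
w(V(9), -28) - 3557 = -28*(-18 - 9*(-28) - 2*(-12) - 1*(-12)*(-28)) - 3557 = -28*(-18 + 252 + 24 - 336) - 3557 = -28*(-78) - 3557 = 2184 - 3557 = -1373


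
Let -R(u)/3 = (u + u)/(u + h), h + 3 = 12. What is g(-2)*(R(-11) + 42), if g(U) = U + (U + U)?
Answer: -54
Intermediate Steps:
h = 9 (h = -3 + 12 = 9)
g(U) = 3*U (g(U) = U + 2*U = 3*U)
R(u) = -6*u/(9 + u) (R(u) = -3*(u + u)/(u + 9) = -3*2*u/(9 + u) = -6*u/(9 + u))
g(-2)*(R(-11) + 42) = (3*(-2))*(-6*(-11)/(9 - 11) + 42) = -6*(-6*(-11)/(-2) + 42) = -6*(-6*(-11)*(-½) + 42) = -6*(-33 + 42) = -6*9 = -54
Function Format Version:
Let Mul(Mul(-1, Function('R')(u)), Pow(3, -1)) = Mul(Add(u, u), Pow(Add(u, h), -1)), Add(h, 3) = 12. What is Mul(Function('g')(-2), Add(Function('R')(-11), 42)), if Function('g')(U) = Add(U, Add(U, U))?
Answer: -54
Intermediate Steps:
h = 9 (h = Add(-3, 12) = 9)
Function('g')(U) = Mul(3, U) (Function('g')(U) = Add(U, Mul(2, U)) = Mul(3, U))
Function('R')(u) = Mul(-6, u, Pow(Add(9, u), -1)) (Function('R')(u) = Mul(-3, Mul(Add(u, u), Pow(Add(u, 9), -1))) = Mul(-3, Mul(Mul(2, u), Pow(Add(9, u), -1))) = Mul(-3, Mul(2, u, Pow(Add(9, u), -1))) = Mul(-6, u, Pow(Add(9, u), -1)))
Mul(Function('g')(-2), Add(Function('R')(-11), 42)) = Mul(Mul(3, -2), Add(Mul(-6, -11, Pow(Add(9, -11), -1)), 42)) = Mul(-6, Add(Mul(-6, -11, Pow(-2, -1)), 42)) = Mul(-6, Add(Mul(-6, -11, Rational(-1, 2)), 42)) = Mul(-6, Add(-33, 42)) = Mul(-6, 9) = -54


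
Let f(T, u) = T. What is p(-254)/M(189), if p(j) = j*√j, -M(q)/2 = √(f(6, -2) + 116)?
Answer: 127*I*√7747/61 ≈ 183.25*I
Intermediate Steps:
M(q) = -2*√122 (M(q) = -2*√(6 + 116) = -2*√122)
p(j) = j^(3/2)
p(-254)/M(189) = (-254)^(3/2)/((-2*√122)) = (-254*I*√254)*(-√122/244) = 127*I*√7747/61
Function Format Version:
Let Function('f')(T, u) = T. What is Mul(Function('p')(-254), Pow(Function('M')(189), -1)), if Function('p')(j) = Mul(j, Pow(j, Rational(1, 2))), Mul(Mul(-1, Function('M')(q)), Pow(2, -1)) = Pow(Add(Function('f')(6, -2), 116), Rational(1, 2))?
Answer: Mul(Rational(127, 61), I, Pow(7747, Rational(1, 2))) ≈ Mul(183.25, I)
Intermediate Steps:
Function('M')(q) = Mul(-2, Pow(122, Rational(1, 2))) (Function('M')(q) = Mul(-2, Pow(Add(6, 116), Rational(1, 2))) = Mul(-2, Pow(122, Rational(1, 2))))
Function('p')(j) = Pow(j, Rational(3, 2))
Mul(Function('p')(-254), Pow(Function('M')(189), -1)) = Mul(Pow(-254, Rational(3, 2)), Pow(Mul(-2, Pow(122, Rational(1, 2))), -1)) = Mul(Mul(-254, I, Pow(254, Rational(1, 2))), Mul(Rational(-1, 244), Pow(122, Rational(1, 2)))) = Mul(Rational(127, 61), I, Pow(7747, Rational(1, 2)))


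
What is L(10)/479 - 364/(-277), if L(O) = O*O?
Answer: 202056/132683 ≈ 1.5228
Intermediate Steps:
L(O) = O**2
L(10)/479 - 364/(-277) = 10**2/479 - 364/(-277) = 100*(1/479) - 364*(-1/277) = 100/479 + 364/277 = 202056/132683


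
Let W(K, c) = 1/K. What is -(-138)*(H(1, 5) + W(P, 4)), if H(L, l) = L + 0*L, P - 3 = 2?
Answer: 828/5 ≈ 165.60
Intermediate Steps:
P = 5 (P = 3 + 2 = 5)
H(L, l) = L (H(L, l) = L + 0 = L)
-(-138)*(H(1, 5) + W(P, 4)) = -(-138)*(1 + 1/5) = -(-138)*(1 + ⅕) = -(-138)*6/5 = -23*(-36/5) = 828/5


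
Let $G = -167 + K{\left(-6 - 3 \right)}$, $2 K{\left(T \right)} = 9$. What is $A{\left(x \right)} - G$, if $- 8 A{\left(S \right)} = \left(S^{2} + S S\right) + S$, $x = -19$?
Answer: $\frac{597}{8} \approx 74.625$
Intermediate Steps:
$K{\left(T \right)} = \frac{9}{2}$ ($K{\left(T \right)} = \frac{1}{2} \cdot 9 = \frac{9}{2}$)
$G = - \frac{325}{2}$ ($G = -167 + \frac{9}{2} = - \frac{325}{2} \approx -162.5$)
$A{\left(S \right)} = - \frac{S^{2}}{4} - \frac{S}{8}$ ($A{\left(S \right)} = - \frac{\left(S^{2} + S S\right) + S}{8} = - \frac{\left(S^{2} + S^{2}\right) + S}{8} = - \frac{2 S^{2} + S}{8} = - \frac{S + 2 S^{2}}{8} = - \frac{S^{2}}{4} - \frac{S}{8}$)
$A{\left(x \right)} - G = \left(- \frac{1}{8}\right) \left(-19\right) \left(1 + 2 \left(-19\right)\right) - - \frac{325}{2} = \left(- \frac{1}{8}\right) \left(-19\right) \left(1 - 38\right) + \frac{325}{2} = \left(- \frac{1}{8}\right) \left(-19\right) \left(-37\right) + \frac{325}{2} = - \frac{703}{8} + \frac{325}{2} = \frac{597}{8}$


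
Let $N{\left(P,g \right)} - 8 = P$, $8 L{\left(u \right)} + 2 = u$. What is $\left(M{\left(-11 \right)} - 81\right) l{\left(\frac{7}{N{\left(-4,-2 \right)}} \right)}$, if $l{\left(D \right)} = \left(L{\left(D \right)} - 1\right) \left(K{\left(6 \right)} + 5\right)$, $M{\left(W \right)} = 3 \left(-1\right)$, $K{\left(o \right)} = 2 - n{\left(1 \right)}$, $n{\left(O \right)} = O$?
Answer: $\frac{2079}{4} \approx 519.75$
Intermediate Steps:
$K{\left(o \right)} = 1$ ($K{\left(o \right)} = 2 - 1 = 1$)
$L{\left(u \right)} = - \frac{1}{4} + \frac{u}{8}$
$N{\left(P,g \right)} = 8 + P$
$M{\left(W \right)} = -3$
$l{\left(D \right)} = - \frac{15}{2} + \frac{3 D}{4}$ ($l{\left(D \right)} = \left(\left(- \frac{1}{4} + \frac{D}{8}\right) - 1\right) \left(1 + 5\right) = \left(- \frac{5}{4} + \frac{D}{8}\right) 6 = - \frac{15}{2} + \frac{3 D}{4}$)
$\left(M{\left(-11 \right)} - 81\right) l{\left(\frac{7}{N{\left(-4,-2 \right)}} \right)} = \left(-3 - 81\right) \left(- \frac{15}{2} + \frac{3 \frac{7}{8 - 4}}{4}\right) = - 84 \left(- \frac{15}{2} + \frac{3 \cdot \frac{7}{4}}{4}\right) = - 84 \left(- \frac{15}{2} + \frac{3 \cdot 7 \cdot \frac{1}{4}}{4}\right) = - 84 \left(- \frac{15}{2} + \frac{3}{4} \cdot \frac{7}{4}\right) = - 84 \left(- \frac{15}{2} + \frac{21}{16}\right) = \left(-84\right) \left(- \frac{99}{16}\right) = \frac{2079}{4}$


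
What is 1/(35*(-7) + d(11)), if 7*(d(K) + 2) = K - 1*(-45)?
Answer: -1/239 ≈ -0.0041841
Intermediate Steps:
d(K) = 31/7 + K/7 (d(K) = -2 + (K - 1*(-45))/7 = -2 + (K + 45)/7 = -2 + (45 + K)/7 = -2 + (45/7 + K/7) = 31/7 + K/7)
1/(35*(-7) + d(11)) = 1/(35*(-7) + (31/7 + (⅐)*11)) = 1/(-245 + (31/7 + 11/7)) = 1/(-245 + 6) = 1/(-239) = -1/239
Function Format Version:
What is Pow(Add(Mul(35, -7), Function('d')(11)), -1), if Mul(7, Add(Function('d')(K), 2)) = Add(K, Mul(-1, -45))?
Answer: Rational(-1, 239) ≈ -0.0041841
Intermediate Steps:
Function('d')(K) = Add(Rational(31, 7), Mul(Rational(1, 7), K)) (Function('d')(K) = Add(-2, Mul(Rational(1, 7), Add(K, Mul(-1, -45)))) = Add(-2, Mul(Rational(1, 7), Add(K, 45))) = Add(-2, Mul(Rational(1, 7), Add(45, K))) = Add(-2, Add(Rational(45, 7), Mul(Rational(1, 7), K))) = Add(Rational(31, 7), Mul(Rational(1, 7), K)))
Pow(Add(Mul(35, -7), Function('d')(11)), -1) = Pow(Add(Mul(35, -7), Add(Rational(31, 7), Mul(Rational(1, 7), 11))), -1) = Pow(Add(-245, Add(Rational(31, 7), Rational(11, 7))), -1) = Pow(Add(-245, 6), -1) = Pow(-239, -1) = Rational(-1, 239)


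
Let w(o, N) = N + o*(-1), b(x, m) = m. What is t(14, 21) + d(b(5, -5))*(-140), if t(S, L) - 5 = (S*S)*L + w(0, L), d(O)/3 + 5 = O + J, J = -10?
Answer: 12542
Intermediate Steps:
w(o, N) = N - o
d(O) = -45 + 3*O (d(O) = -15 + 3*(O - 10) = -15 + 3*(-10 + O) = -15 + (-30 + 3*O) = -45 + 3*O)
t(S, L) = 5 + L + L*S² (t(S, L) = 5 + ((S*S)*L + (L - 1*0)) = 5 + (S²*L + (L + 0)) = 5 + (L*S² + L) = 5 + (L + L*S²) = 5 + L + L*S²)
t(14, 21) + d(b(5, -5))*(-140) = (5 + 21 + 21*14²) + (-45 + 3*(-5))*(-140) = (5 + 21 + 21*196) + (-45 - 15)*(-140) = (5 + 21 + 4116) - 60*(-140) = 4142 + 8400 = 12542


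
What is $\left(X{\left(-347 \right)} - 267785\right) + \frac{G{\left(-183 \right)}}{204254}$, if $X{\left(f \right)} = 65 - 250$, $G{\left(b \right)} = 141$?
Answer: $- \frac{54733944239}{204254} \approx -2.6797 \cdot 10^{5}$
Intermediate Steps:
$X{\left(f \right)} = -185$
$\left(X{\left(-347 \right)} - 267785\right) + \frac{G{\left(-183 \right)}}{204254} = \left(-185 - 267785\right) + \frac{141}{204254} = -267970 + 141 \cdot \frac{1}{204254} = -267970 + \frac{141}{204254} = - \frac{54733944239}{204254}$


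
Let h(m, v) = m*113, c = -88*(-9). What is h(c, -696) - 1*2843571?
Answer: -2754075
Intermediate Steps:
c = 792
h(m, v) = 113*m
h(c, -696) - 1*2843571 = 113*792 - 1*2843571 = 89496 - 2843571 = -2754075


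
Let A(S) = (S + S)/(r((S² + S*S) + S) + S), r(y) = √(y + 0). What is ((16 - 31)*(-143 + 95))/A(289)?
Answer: 360 + 360*√579/17 ≈ 869.56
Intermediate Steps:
r(y) = √y
A(S) = 2*S/(S + √(S + 2*S²)) (A(S) = (S + S)/(√((S² + S*S) + S) + S) = (2*S)/(√((S² + S²) + S) + S) = (2*S)/(√(2*S² + S) + S) = (2*S)/(√(S + 2*S²) + S) = (2*S)/(S + √(S + 2*S²)) = 2*S/(S + √(S + 2*S²)))
((16 - 31)*(-143 + 95))/A(289) = ((16 - 31)*(-143 + 95))/((2*289/(289 + √(289*(1 + 2*289))))) = (-15*(-48))/((2*289/(289 + √(289*(1 + 578))))) = 720/((2*289/(289 + √(289*579)))) = 720/((2*289/(289 + √167331))) = 720/((2*289/(289 + 17*√579))) = 720/((578/(289 + 17*√579))) = 720*(½ + √579/34) = 360 + 360*√579/17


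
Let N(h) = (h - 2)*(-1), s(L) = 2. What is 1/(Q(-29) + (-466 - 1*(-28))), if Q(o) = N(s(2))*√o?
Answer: -1/438 ≈ -0.0022831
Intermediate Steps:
N(h) = 2 - h (N(h) = (-2 + h)*(-1) = 2 - h)
Q(o) = 0 (Q(o) = (2 - 1*2)*√o = (2 - 2)*√o = 0*√o = 0)
1/(Q(-29) + (-466 - 1*(-28))) = 1/(0 + (-466 - 1*(-28))) = 1/(0 + (-466 + 28)) = 1/(0 - 438) = 1/(-438) = -1/438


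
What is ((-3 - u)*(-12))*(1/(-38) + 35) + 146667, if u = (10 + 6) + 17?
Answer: 3073737/19 ≈ 1.6178e+5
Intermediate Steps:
u = 33 (u = 16 + 17 = 33)
((-3 - u)*(-12))*(1/(-38) + 35) + 146667 = ((-3 - 1*33)*(-12))*(1/(-38) + 35) + 146667 = ((-3 - 33)*(-12))*(1*(-1/38) + 35) + 146667 = (-36*(-12))*(-1/38 + 35) + 146667 = 432*(1329/38) + 146667 = 287064/19 + 146667 = 3073737/19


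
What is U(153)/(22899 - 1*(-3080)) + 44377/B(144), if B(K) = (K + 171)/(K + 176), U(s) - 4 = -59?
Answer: 73783681847/1636677 ≈ 45081.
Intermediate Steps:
U(s) = -55 (U(s) = 4 - 59 = -55)
B(K) = (171 + K)/(176 + K)
U(153)/(22899 - 1*(-3080)) + 44377/B(144) = -55/(22899 - 1*(-3080)) + 44377/(((171 + 144)/(176 + 144))) = -55/(22899 + 3080) + 44377/((315/320)) = -55/25979 + 44377/(((1/320)*315)) = -55*1/25979 + 44377/(63/64) = -55/25979 + 44377*(64/63) = -55/25979 + 2840128/63 = 73783681847/1636677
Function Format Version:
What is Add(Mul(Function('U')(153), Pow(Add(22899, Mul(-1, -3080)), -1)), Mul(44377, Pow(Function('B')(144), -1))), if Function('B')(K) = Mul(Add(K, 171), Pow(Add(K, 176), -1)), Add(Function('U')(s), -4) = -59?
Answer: Rational(73783681847, 1636677) ≈ 45081.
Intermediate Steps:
Function('U')(s) = -55 (Function('U')(s) = Add(4, -59) = -55)
Function('B')(K) = Mul(Pow(Add(176, K), -1), Add(171, K)) (Function('B')(K) = Mul(Add(171, K), Pow(Add(176, K), -1)) = Mul(Pow(Add(176, K), -1), Add(171, K)))
Add(Mul(Function('U')(153), Pow(Add(22899, Mul(-1, -3080)), -1)), Mul(44377, Pow(Function('B')(144), -1))) = Add(Mul(-55, Pow(Add(22899, Mul(-1, -3080)), -1)), Mul(44377, Pow(Mul(Pow(Add(176, 144), -1), Add(171, 144)), -1))) = Add(Mul(-55, Pow(Add(22899, 3080), -1)), Mul(44377, Pow(Mul(Pow(320, -1), 315), -1))) = Add(Mul(-55, Pow(25979, -1)), Mul(44377, Pow(Mul(Rational(1, 320), 315), -1))) = Add(Mul(-55, Rational(1, 25979)), Mul(44377, Pow(Rational(63, 64), -1))) = Add(Rational(-55, 25979), Mul(44377, Rational(64, 63))) = Add(Rational(-55, 25979), Rational(2840128, 63)) = Rational(73783681847, 1636677)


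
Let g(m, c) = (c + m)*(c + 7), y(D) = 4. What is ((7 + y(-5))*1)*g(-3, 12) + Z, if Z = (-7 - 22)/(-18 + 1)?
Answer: 32006/17 ≈ 1882.7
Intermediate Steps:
g(m, c) = (7 + c)*(c + m) (g(m, c) = (c + m)*(7 + c) = (7 + c)*(c + m))
Z = 29/17 (Z = -29/(-17) = -29*(-1/17) = 29/17 ≈ 1.7059)
((7 + y(-5))*1)*g(-3, 12) + Z = ((7 + 4)*1)*(12**2 + 7*12 + 7*(-3) + 12*(-3)) + 29/17 = (11*1)*(144 + 84 - 21 - 36) + 29/17 = 11*171 + 29/17 = 1881 + 29/17 = 32006/17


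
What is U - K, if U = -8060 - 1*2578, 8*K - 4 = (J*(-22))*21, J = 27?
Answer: -36317/4 ≈ -9079.3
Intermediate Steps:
K = -6235/4 (K = 1/2 + ((27*(-22))*21)/8 = 1/2 + (-594*21)/8 = 1/2 + (1/8)*(-12474) = 1/2 - 6237/4 = -6235/4 ≈ -1558.8)
U = -10638 (U = -8060 - 2578 = -10638)
U - K = -10638 - 1*(-6235/4) = -10638 + 6235/4 = -36317/4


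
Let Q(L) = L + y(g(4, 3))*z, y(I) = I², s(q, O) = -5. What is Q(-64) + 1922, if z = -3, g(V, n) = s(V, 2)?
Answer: 1783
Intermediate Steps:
g(V, n) = -5
Q(L) = -75 + L (Q(L) = L + (-5)²*(-3) = L + 25*(-3) = L - 75 = -75 + L)
Q(-64) + 1922 = (-75 - 64) + 1922 = -139 + 1922 = 1783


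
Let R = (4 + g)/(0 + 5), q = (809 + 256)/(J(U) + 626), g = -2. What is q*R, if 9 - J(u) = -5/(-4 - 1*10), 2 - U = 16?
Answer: 5964/8885 ≈ 0.67124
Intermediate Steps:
U = -14 (U = 2 - 1*16 = 2 - 16 = -14)
J(u) = 121/14 (J(u) = 9 - (-5)/(-4 - 1*10) = 9 - (-5)/(-4 - 10) = 9 - (-5)/(-14) = 9 - (-5)*(-1)/14 = 9 - 1*5/14 = 9 - 5/14 = 121/14)
q = 2982/1777 (q = (809 + 256)/(121/14 + 626) = 1065/(8885/14) = 1065*(14/8885) = 2982/1777 ≈ 1.6781)
R = 2/5 (R = (4 - 2)/(0 + 5) = 2/5 ≈ 0.40000)
q*R = (2982/1777)*(2/5) = 5964/8885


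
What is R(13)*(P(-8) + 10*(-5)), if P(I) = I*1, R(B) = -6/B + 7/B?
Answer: -58/13 ≈ -4.4615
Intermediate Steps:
R(B) = 1/B
P(I) = I
R(13)*(P(-8) + 10*(-5)) = (-8 + 10*(-5))/13 = (-8 - 50)/13 = (1/13)*(-58) = -58/13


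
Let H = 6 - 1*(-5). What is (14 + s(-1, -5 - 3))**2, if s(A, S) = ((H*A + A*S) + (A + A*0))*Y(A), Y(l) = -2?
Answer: 484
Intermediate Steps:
H = 11 (H = 6 + 5 = 11)
s(A, S) = -24*A - 2*A*S (s(A, S) = ((11*A + A*S) + (A + A*0))*(-2) = ((11*A + A*S) + (A + 0))*(-2) = ((11*A + A*S) + A)*(-2) = (12*A + A*S)*(-2) = -24*A - 2*A*S)
(14 + s(-1, -5 - 3))**2 = (14 - 2*(-1)*(12 + (-5 - 3)))**2 = (14 - 2*(-1)*(12 - 8))**2 = (14 - 2*(-1)*4)**2 = (14 + 8)**2 = 22**2 = 484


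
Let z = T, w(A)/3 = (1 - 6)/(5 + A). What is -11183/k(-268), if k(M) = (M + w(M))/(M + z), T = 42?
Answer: -664695154/70469 ≈ -9432.5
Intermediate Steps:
w(A) = -15/(5 + A) (w(A) = 3*((1 - 6)/(5 + A)) = 3*(-5/(5 + A)) = -15/(5 + A))
z = 42
k(M) = (M - 15/(5 + M))/(42 + M) (k(M) = (M - 15/(5 + M))/(M + 42) = (M - 15/(5 + M))/(42 + M))
-11183/k(-268) = -11183*(5 - 268)*(42 - 268)/(-15 - 268*(5 - 268)) = -11183*59438/(-15 - 268*(-263)) = -11183*59438/(-15 + 70484) = -11183/((-1/263*(-1/226)*70469)) = -11183/70469/59438 = -11183*59438/70469 = -664695154/70469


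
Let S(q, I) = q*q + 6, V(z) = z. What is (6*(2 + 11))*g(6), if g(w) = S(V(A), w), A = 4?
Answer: 1716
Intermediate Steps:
S(q, I) = 6 + q**2 (S(q, I) = q**2 + 6 = 6 + q**2)
g(w) = 22 (g(w) = 6 + 4**2 = 6 + 16 = 22)
(6*(2 + 11))*g(6) = (6*(2 + 11))*22 = (6*13)*22 = 78*22 = 1716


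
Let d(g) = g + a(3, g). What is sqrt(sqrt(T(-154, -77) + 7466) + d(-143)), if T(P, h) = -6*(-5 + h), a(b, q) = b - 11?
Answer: sqrt(-151 + sqrt(7958)) ≈ 7.8608*I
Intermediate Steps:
a(b, q) = -11 + b
T(P, h) = 30 - 6*h
d(g) = -8 + g (d(g) = g + (-11 + 3) = g - 8 = -8 + g)
sqrt(sqrt(T(-154, -77) + 7466) + d(-143)) = sqrt(sqrt((30 - 6*(-77)) + 7466) + (-8 - 143)) = sqrt(sqrt((30 + 462) + 7466) - 151) = sqrt(sqrt(492 + 7466) - 151) = sqrt(sqrt(7958) - 151) = sqrt(-151 + sqrt(7958))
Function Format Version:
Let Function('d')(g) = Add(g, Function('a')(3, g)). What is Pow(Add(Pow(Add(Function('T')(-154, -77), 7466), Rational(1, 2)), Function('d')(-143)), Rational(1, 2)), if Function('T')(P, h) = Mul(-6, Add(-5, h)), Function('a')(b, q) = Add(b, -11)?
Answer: Pow(Add(-151, Pow(7958, Rational(1, 2))), Rational(1, 2)) ≈ Mul(7.8608, I)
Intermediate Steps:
Function('a')(b, q) = Add(-11, b)
Function('T')(P, h) = Add(30, Mul(-6, h))
Function('d')(g) = Add(-8, g) (Function('d')(g) = Add(g, Add(-11, 3)) = Add(g, -8) = Add(-8, g))
Pow(Add(Pow(Add(Function('T')(-154, -77), 7466), Rational(1, 2)), Function('d')(-143)), Rational(1, 2)) = Pow(Add(Pow(Add(Add(30, Mul(-6, -77)), 7466), Rational(1, 2)), Add(-8, -143)), Rational(1, 2)) = Pow(Add(Pow(Add(Add(30, 462), 7466), Rational(1, 2)), -151), Rational(1, 2)) = Pow(Add(Pow(Add(492, 7466), Rational(1, 2)), -151), Rational(1, 2)) = Pow(Add(Pow(7958, Rational(1, 2)), -151), Rational(1, 2)) = Pow(Add(-151, Pow(7958, Rational(1, 2))), Rational(1, 2))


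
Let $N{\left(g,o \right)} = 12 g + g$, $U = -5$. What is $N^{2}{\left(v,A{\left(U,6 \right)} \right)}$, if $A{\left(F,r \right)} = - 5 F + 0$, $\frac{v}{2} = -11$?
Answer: $81796$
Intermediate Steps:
$v = -22$ ($v = 2 \left(-11\right) = -22$)
$A{\left(F,r \right)} = - 5 F$
$N{\left(g,o \right)} = 13 g$
$N^{2}{\left(v,A{\left(U,6 \right)} \right)} = \left(13 \left(-22\right)\right)^{2} = \left(-286\right)^{2} = 81796$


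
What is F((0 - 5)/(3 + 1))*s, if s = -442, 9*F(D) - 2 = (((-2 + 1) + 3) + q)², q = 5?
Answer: -7514/3 ≈ -2504.7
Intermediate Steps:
F(D) = 17/3 (F(D) = 2/9 + (((-2 + 1) + 3) + 5)²/9 = 2/9 + ((-1 + 3) + 5)²/9 = 2/9 + (2 + 5)²/9 = 2/9 + (⅑)*7² = 2/9 + (⅑)*49 = 2/9 + 49/9 = 17/3)
F((0 - 5)/(3 + 1))*s = (17/3)*(-442) = -7514/3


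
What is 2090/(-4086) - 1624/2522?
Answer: -2976661/2576223 ≈ -1.1554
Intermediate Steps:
2090/(-4086) - 1624/2522 = 2090*(-1/4086) - 1624*1/2522 = -1045/2043 - 812/1261 = -2976661/2576223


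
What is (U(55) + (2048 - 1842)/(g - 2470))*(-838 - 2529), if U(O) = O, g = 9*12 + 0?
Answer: -218356684/1181 ≈ -1.8489e+5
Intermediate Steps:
g = 108 (g = 108 + 0 = 108)
(U(55) + (2048 - 1842)/(g - 2470))*(-838 - 2529) = (55 + (2048 - 1842)/(108 - 2470))*(-838 - 2529) = (55 + 206/(-2362))*(-3367) = (55 + 206*(-1/2362))*(-3367) = (55 - 103/1181)*(-3367) = (64852/1181)*(-3367) = -218356684/1181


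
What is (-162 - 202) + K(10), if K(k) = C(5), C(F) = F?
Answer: -359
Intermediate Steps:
K(k) = 5
(-162 - 202) + K(10) = (-162 - 202) + 5 = -364 + 5 = -359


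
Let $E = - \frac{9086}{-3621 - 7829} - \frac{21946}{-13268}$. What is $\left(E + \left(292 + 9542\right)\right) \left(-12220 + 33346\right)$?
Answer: $\frac{3946176630981081}{18989825} \approx 2.078 \cdot 10^{8}$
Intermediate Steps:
$E = \frac{92958687}{37979650}$ ($E = - \frac{9086}{-11450} - - \frac{10973}{6634} = \left(-9086\right) \left(- \frac{1}{11450}\right) + \frac{10973}{6634} = \frac{4543}{5725} + \frac{10973}{6634} = \frac{92958687}{37979650} \approx 2.4476$)
$\left(E + \left(292 + 9542\right)\right) \left(-12220 + 33346\right) = \left(\frac{92958687}{37979650} + \left(292 + 9542\right)\right) \left(-12220 + 33346\right) = \left(\frac{92958687}{37979650} + 9834\right) 21126 = \frac{373584836787}{37979650} \cdot 21126 = \frac{3946176630981081}{18989825}$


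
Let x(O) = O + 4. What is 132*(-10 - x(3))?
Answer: -2244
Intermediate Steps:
x(O) = 4 + O
132*(-10 - x(3)) = 132*(-10 - (4 + 3)) = 132*(-10 - 1*7) = 132*(-10 - 7) = 132*(-17) = -2244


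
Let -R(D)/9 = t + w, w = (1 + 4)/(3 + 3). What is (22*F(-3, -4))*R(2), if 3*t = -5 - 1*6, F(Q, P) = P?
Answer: -2244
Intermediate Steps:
w = ⅚ (w = 5/6 = 5*(⅙) = ⅚ ≈ 0.83333)
t = -11/3 (t = (-5 - 1*6)/3 = (-5 - 6)/3 = (⅓)*(-11) = -11/3 ≈ -3.6667)
R(D) = 51/2 (R(D) = -9*(-11/3 + ⅚) = -9*(-17/6) = 51/2)
(22*F(-3, -4))*R(2) = (22*(-4))*(51/2) = -88*51/2 = -2244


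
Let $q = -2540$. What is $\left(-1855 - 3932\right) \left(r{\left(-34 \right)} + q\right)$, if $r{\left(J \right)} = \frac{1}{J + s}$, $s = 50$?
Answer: $\frac{235177893}{16} \approx 1.4699 \cdot 10^{7}$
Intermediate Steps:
$r{\left(J \right)} = \frac{1}{50 + J}$ ($r{\left(J \right)} = \frac{1}{J + 50} = \frac{1}{50 + J}$)
$\left(-1855 - 3932\right) \left(r{\left(-34 \right)} + q\right) = \left(-1855 - 3932\right) \left(\frac{1}{50 - 34} - 2540\right) = - 5787 \left(\frac{1}{16} - 2540\right) = \left(-5787\right) \left(- \frac{40639}{16}\right) = \frac{235177893}{16}$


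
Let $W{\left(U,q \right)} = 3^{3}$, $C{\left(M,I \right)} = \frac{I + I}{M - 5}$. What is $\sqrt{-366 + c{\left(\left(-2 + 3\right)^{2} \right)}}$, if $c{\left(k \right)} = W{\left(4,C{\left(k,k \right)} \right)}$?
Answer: $i \sqrt{339} \approx 18.412 i$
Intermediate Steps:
$C{\left(M,I \right)} = \frac{2 I}{-5 + M}$
$W{\left(U,q \right)} = 27$
$c{\left(k \right)} = 27$
$\sqrt{-366 + c{\left(\left(-2 + 3\right)^{2} \right)}} = \sqrt{-366 + 27} = \sqrt{-339} = i \sqrt{339}$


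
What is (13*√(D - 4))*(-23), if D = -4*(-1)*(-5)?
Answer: -598*I*√6 ≈ -1464.8*I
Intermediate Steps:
D = -20 (D = 4*(-5) = -20)
(13*√(D - 4))*(-23) = (13*√(-20 - 4))*(-23) = (13*√(-24))*(-23) = (13*(2*I*√6))*(-23) = (26*I*√6)*(-23) = -598*I*√6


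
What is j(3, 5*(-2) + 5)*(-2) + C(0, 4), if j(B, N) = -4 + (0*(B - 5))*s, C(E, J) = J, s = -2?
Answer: 12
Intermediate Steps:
j(B, N) = -4 (j(B, N) = -4 + (0*(B - 5))*(-2) = -4 + (0*(-5 + B))*(-2) = -4 + 0*(-2) = -4 + 0 = -4)
j(3, 5*(-2) + 5)*(-2) + C(0, 4) = -4*(-2) + 4 = 8 + 4 = 12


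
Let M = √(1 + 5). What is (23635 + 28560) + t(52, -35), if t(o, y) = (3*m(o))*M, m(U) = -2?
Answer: 52195 - 6*√6 ≈ 52180.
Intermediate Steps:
M = √6 ≈ 2.4495
t(o, y) = -6*√6 (t(o, y) = (3*(-2))*√6 = -6*√6)
(23635 + 28560) + t(52, -35) = (23635 + 28560) - 6*√6 = 52195 - 6*√6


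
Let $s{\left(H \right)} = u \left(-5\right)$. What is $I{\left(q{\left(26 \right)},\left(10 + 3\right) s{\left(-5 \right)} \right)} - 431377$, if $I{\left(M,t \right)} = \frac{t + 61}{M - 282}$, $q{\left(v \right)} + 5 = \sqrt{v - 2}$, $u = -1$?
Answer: $- \frac{35521775227}{82345} - \frac{252 \sqrt{6}}{82345} \approx -4.3138 \cdot 10^{5}$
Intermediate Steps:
$s{\left(H \right)} = 5$ ($s{\left(H \right)} = \left(-1\right) \left(-5\right) = 5$)
$q{\left(v \right)} = -5 + \sqrt{-2 + v}$ ($q{\left(v \right)} = -5 + \sqrt{v - 2} = -5 + \sqrt{-2 + v}$)
$I{\left(M,t \right)} = \frac{61 + t}{-282 + M}$
$I{\left(q{\left(26 \right)},\left(10 + 3\right) s{\left(-5 \right)} \right)} - 431377 = \frac{61 + \left(10 + 3\right) 5}{-282 - \left(5 - \sqrt{-2 + 26}\right)} - 431377 = \frac{61 + 13 \cdot 5}{-282 - \left(5 - \sqrt{24}\right)} - 431377 = \frac{61 + 65}{-282 - \left(5 - 2 \sqrt{6}\right)} - 431377 = \frac{1}{-287 + 2 \sqrt{6}} \cdot 126 - 431377 = \frac{126}{-287 + 2 \sqrt{6}} - 431377 = -431377 + \frac{126}{-287 + 2 \sqrt{6}}$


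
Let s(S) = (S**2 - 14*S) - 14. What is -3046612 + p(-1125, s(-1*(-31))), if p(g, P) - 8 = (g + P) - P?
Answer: -3047729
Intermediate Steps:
s(S) = -14 + S**2 - 14*S
p(g, P) = 8 + g (p(g, P) = 8 + ((g + P) - P) = 8 + ((P + g) - P) = 8 + g)
-3046612 + p(-1125, s(-1*(-31))) = -3046612 + (8 - 1125) = -3046612 - 1117 = -3047729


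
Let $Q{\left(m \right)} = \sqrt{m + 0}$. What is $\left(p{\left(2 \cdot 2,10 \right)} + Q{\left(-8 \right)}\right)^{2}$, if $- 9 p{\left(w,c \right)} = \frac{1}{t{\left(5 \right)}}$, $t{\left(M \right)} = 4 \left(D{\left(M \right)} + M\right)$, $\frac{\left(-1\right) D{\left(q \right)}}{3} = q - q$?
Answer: $\frac{\left(1 - 360 i \sqrt{2}\right)^{2}}{32400} \approx -8.0 - 0.031427 i$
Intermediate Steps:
$D{\left(q \right)} = 0$ ($D{\left(q \right)} = - 3 \left(q - q\right) = \left(-3\right) 0 = 0$)
$Q{\left(m \right)} = \sqrt{m}$
$t{\left(M \right)} = 4 M$ ($t{\left(M \right)} = 4 \left(0 + M\right) = 4 M$)
$p{\left(w,c \right)} = - \frac{1}{180}$ ($p{\left(w,c \right)} = - \frac{1}{9 \cdot 4 \cdot 5} = - \frac{1}{9 \cdot 20} = \left(- \frac{1}{9}\right) \frac{1}{20} = - \frac{1}{180}$)
$\left(p{\left(2 \cdot 2,10 \right)} + Q{\left(-8 \right)}\right)^{2} = \left(- \frac{1}{180} + \sqrt{-8}\right)^{2} = \left(- \frac{1}{180} + 2 i \sqrt{2}\right)^{2}$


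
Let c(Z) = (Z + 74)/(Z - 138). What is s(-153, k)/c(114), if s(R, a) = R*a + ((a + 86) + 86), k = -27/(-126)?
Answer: -5856/329 ≈ -17.799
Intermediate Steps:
k = 3/14 (k = -27*(-1/126) = 3/14 ≈ 0.21429)
c(Z) = (74 + Z)/(-138 + Z)
s(R, a) = 172 + a + R*a (s(R, a) = R*a + ((86 + a) + 86) = R*a + (172 + a) = 172 + a + R*a)
s(-153, k)/c(114) = (172 + 3/14 - 153*3/14)/(((74 + 114)/(-138 + 114))) = (172 + 3/14 - 459/14)/((188/(-24))) = 976/(7*((-1/24*188))) = 976/(7*(-47/6)) = (976/7)*(-6/47) = -5856/329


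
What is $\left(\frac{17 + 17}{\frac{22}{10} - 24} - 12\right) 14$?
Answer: $- \frac{20692}{109} \approx -189.83$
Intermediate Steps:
$\left(\frac{17 + 17}{\frac{22}{10} - 24} - 12\right) 14 = \left(\frac{34}{22 \cdot \frac{1}{10} - 24} - 12\right) 14 = \left(\frac{34}{\frac{11}{5} - 24} - 12\right) 14 = \left(\frac{34}{- \frac{109}{5}} - 12\right) 14 = \left(34 \left(- \frac{5}{109}\right) - 12\right) 14 = \left(- \frac{170}{109} - 12\right) 14 = \left(- \frac{1478}{109}\right) 14 = - \frac{20692}{109}$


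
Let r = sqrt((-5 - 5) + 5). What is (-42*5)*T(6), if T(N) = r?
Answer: -210*I*sqrt(5) ≈ -469.57*I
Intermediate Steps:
r = I*sqrt(5) (r = sqrt(-10 + 5) = sqrt(-5) = I*sqrt(5) ≈ 2.2361*I)
T(N) = I*sqrt(5)
(-42*5)*T(6) = (-42*5)*(I*sqrt(5)) = -210*I*sqrt(5)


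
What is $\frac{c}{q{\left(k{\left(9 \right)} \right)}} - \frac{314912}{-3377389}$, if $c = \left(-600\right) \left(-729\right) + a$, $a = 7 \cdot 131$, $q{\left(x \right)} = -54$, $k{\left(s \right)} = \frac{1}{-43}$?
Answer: $- \frac{1480350009065}{182379006} \approx -8116.9$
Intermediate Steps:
$k{\left(s \right)} = - \frac{1}{43}$
$a = 917$
$c = 438317$ ($c = \left(-600\right) \left(-729\right) + 917 = 437400 + 917 = 438317$)
$\frac{c}{q{\left(k{\left(9 \right)} \right)}} - \frac{314912}{-3377389} = \frac{438317}{-54} - \frac{314912}{-3377389} = 438317 \left(- \frac{1}{54}\right) - - \frac{314912}{3377389} = - \frac{438317}{54} + \frac{314912}{3377389} = - \frac{1480350009065}{182379006}$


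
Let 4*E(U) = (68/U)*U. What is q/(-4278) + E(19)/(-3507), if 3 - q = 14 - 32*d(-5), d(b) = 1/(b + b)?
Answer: -12737/8334970 ≈ -0.0015281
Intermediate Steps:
d(b) = 1/(2*b)
E(U) = 17 (E(U) = ((68/U)*U)/4 = (1/4)*68 = 17)
q = -71/5 (q = 3 - (14 - 16/(-5)) = 3 - (14 - 16*(-1)/5) = 3 - (14 - 32*(-1/10)) = 3 - (14 + 16/5) = 3 - 1*86/5 = 3 - 86/5 = -71/5 ≈ -14.200)
q/(-4278) + E(19)/(-3507) = -71/5/(-4278) + 17/(-3507) = -71/5*(-1/4278) + 17*(-1/3507) = 71/21390 - 17/3507 = -12737/8334970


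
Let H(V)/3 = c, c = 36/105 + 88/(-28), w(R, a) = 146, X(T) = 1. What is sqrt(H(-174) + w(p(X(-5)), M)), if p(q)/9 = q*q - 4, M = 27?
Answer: 4*sqrt(215)/5 ≈ 11.730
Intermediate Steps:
p(q) = -36 + 9*q**2 (p(q) = 9*(q*q - 4) = 9*(q**2 - 4) = 9*(-4 + q**2) = -36 + 9*q**2)
c = -14/5 (c = 36*(1/105) + 88*(-1/28) = 12/35 - 22/7 = -14/5 ≈ -2.8000)
H(V) = -42/5 (H(V) = 3*(-14/5) = -42/5)
sqrt(H(-174) + w(p(X(-5)), M)) = sqrt(-42/5 + 146) = sqrt(688/5) = 4*sqrt(215)/5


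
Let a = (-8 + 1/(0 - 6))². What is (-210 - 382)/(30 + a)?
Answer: -21312/3481 ≈ -6.1224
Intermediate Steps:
a = 2401/36 (a = (-8 + 1/(-6))² = (-8 - ⅙)² = (-49/6)² = 2401/36 ≈ 66.694)
(-210 - 382)/(30 + a) = (-210 - 382)/(30 + 2401/36) = -592/3481/36 = -592*36/3481 = -21312/3481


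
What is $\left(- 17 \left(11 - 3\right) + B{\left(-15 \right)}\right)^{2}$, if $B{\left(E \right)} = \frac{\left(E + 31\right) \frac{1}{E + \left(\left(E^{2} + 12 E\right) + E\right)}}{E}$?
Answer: $\frac{937339456}{50625} \approx 18515.0$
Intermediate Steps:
$B{\left(E \right)} = \frac{31 + E}{E \left(E^{2} + 14 E\right)}$ ($B{\left(E \right)} = \frac{\left(31 + E\right) \frac{1}{E + \left(E^{2} + 13 E\right)}}{E} = \frac{\left(31 + E\right) \frac{1}{E^{2} + 14 E}}{E} = \frac{\frac{1}{E^{2} + 14 E} \left(31 + E\right)}{E} = \frac{31 + E}{E \left(E^{2} + 14 E\right)}$)
$\left(- 17 \left(11 - 3\right) + B{\left(-15 \right)}\right)^{2} = \left(- 17 \left(11 - 3\right) + \frac{31 - 15}{225 \left(14 - 15\right)}\right)^{2} = \left(\left(-17\right) 8 + \frac{1}{225} \frac{1}{-1} \cdot 16\right)^{2} = \left(-136 + \frac{1}{225} \left(-1\right) 16\right)^{2} = \left(-136 - \frac{16}{225}\right)^{2} = \left(- \frac{30616}{225}\right)^{2} = \frac{937339456}{50625}$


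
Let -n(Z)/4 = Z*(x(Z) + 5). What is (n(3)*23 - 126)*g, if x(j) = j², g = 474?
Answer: -1891260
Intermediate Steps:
n(Z) = -4*Z*(5 + Z²) (n(Z) = -4*Z*(Z² + 5) = -4*Z*(5 + Z²))
(n(3)*23 - 126)*g = (-4*3*(5 + 3²)*23 - 126)*474 = (-4*3*(5 + 9)*23 - 126)*474 = (-4*3*14*23 - 126)*474 = (-168*23 - 126)*474 = (-3864 - 126)*474 = -3990*474 = -1891260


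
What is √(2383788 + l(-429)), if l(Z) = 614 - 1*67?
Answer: √2384335 ≈ 1544.1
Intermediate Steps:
l(Z) = 547 (l(Z) = 614 - 67 = 547)
√(2383788 + l(-429)) = √(2383788 + 547) = √2384335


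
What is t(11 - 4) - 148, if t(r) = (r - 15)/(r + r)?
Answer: -1040/7 ≈ -148.57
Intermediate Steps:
t(r) = (-15 + r)/(2*r) (t(r) = (-15 + r)/((2*r)) = (-15 + r)*(1/(2*r)) = (-15 + r)/(2*r))
t(11 - 4) - 148 = (-15 + (11 - 4))/(2*(11 - 4)) - 148 = (1/2)*(-15 + 7)/7 - 148 = (1/2)*(1/7)*(-8) - 148 = -4/7 - 148 = -1040/7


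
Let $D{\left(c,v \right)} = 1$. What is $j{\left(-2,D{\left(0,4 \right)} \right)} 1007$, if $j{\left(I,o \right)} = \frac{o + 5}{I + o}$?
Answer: $-6042$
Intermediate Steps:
$j{\left(I,o \right)} = \frac{5 + o}{I + o}$
$j{\left(-2,D{\left(0,4 \right)} \right)} 1007 = \frac{5 + 1}{-2 + 1} \cdot 1007 = \frac{1}{-1} \cdot 6 \cdot 1007 = \left(-1\right) 6 \cdot 1007 = \left(-6\right) 1007 = -6042$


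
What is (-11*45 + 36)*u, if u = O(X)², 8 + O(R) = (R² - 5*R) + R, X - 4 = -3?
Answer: -55539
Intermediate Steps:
X = 1 (X = 4 - 3 = 1)
O(R) = -8 + R² - 4*R (O(R) = -8 + ((R² - 5*R) + R) = -8 + (R² - 4*R) = -8 + R² - 4*R)
u = 121 (u = (-8 + 1² - 4*1)² = (-8 + 1 - 4)² = (-11)² = 121)
(-11*45 + 36)*u = (-11*45 + 36)*121 = (-495 + 36)*121 = -459*121 = -55539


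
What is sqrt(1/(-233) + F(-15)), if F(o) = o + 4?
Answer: 2*I*sqrt(149353)/233 ≈ 3.3173*I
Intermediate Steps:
F(o) = 4 + o
sqrt(1/(-233) + F(-15)) = sqrt(1/(-233) + (4 - 15)) = sqrt(-1/233 - 11) = sqrt(-2564/233) = 2*I*sqrt(149353)/233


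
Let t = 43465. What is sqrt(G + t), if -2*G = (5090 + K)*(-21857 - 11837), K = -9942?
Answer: I*sqrt(81698179) ≈ 9038.7*I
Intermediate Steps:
G = -81741644 (G = -(5090 - 9942)*(-21857 - 11837)/2 = -(-2426)*(-33694) = -1/2*163483288 = -81741644)
sqrt(G + t) = sqrt(-81741644 + 43465) = sqrt(-81698179) = I*sqrt(81698179)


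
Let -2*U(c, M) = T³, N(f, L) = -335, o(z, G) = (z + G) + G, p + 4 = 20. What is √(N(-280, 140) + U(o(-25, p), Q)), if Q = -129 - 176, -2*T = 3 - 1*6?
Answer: I*√5387/4 ≈ 18.349*I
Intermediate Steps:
T = 3/2 (T = -(3 - 1*6)/2 = -(3 - 6)/2 = -½*(-3) = 3/2 ≈ 1.5000)
p = 16 (p = -4 + 20 = 16)
o(z, G) = z + 2*G (o(z, G) = (G + z) + G = z + 2*G)
Q = -305
U(c, M) = -27/16 (U(c, M) = -(3/2)³/2 = -½*27/8 = -27/16)
√(N(-280, 140) + U(o(-25, p), Q)) = √(-335 - 27/16) = √(-5387/16) = I*√5387/4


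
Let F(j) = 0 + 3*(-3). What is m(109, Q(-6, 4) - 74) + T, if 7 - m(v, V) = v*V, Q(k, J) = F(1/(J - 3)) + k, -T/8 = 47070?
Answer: -366852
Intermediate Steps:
T = -376560 (T = -8*47070 = -376560)
F(j) = -9 (F(j) = 0 - 9 = -9)
Q(k, J) = -9 + k
m(v, V) = 7 - V*v (m(v, V) = 7 - v*V = 7 - V*v)
m(109, Q(-6, 4) - 74) + T = (7 - 1*((-9 - 6) - 74)*109) - 376560 = (7 - 1*(-15 - 74)*109) - 376560 = (7 - 1*(-89)*109) - 376560 = (7 + 9701) - 376560 = 9708 - 376560 = -366852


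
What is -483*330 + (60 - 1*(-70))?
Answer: -159260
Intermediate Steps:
-483*330 + (60 - 1*(-70)) = -159390 + (60 + 70) = -159390 + 130 = -159260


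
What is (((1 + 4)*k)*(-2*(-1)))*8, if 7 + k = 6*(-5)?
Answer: -2960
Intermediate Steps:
k = -37 (k = -7 + 6*(-5) = -7 - 30 = -37)
(((1 + 4)*k)*(-2*(-1)))*8 = (((1 + 4)*(-37))*(-2*(-1)))*8 = ((5*(-37))*2)*8 = -185*2*8 = -370*8 = -2960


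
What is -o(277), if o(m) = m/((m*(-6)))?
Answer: ⅙ ≈ 0.16667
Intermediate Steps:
o(m) = -⅙ (o(m) = m/((-6*m)) = m*(-1/(6*m)) = -⅙)
-o(277) = -1*(-⅙) = ⅙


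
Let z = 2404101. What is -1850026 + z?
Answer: 554075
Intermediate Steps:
-1850026 + z = -1850026 + 2404101 = 554075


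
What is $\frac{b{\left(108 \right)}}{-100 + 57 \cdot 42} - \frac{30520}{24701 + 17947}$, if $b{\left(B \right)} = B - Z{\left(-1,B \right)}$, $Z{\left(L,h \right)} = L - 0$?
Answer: $- \frac{8170531}{12229314} \approx -0.66811$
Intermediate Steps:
$Z{\left(L,h \right)} = L$ ($Z{\left(L,h \right)} = L + 0 = L$)
$b{\left(B \right)} = 1 + B$ ($b{\left(B \right)} = B - -1 = B + 1 = 1 + B$)
$\frac{b{\left(108 \right)}}{-100 + 57 \cdot 42} - \frac{30520}{24701 + 17947} = \frac{1 + 108}{-100 + 57 \cdot 42} - \frac{30520}{24701 + 17947} = \frac{109}{-100 + 2394} - \frac{30520}{42648} = \frac{109}{2294} - \frac{3815}{5331} = - \frac{8170531}{12229314}$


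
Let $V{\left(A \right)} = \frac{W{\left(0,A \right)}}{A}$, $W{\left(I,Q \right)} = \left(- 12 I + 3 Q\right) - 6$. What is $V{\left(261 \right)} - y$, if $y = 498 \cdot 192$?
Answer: $- \frac{8318333}{87} \approx -95613.0$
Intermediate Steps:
$y = 95616$
$W{\left(I,Q \right)} = -6 - 12 I + 3 Q$
$V{\left(A \right)} = \frac{-6 + 3 A}{A}$ ($V{\left(A \right)} = \frac{-6 - 0 + 3 A}{A} = \frac{-6 + 0 + 3 A}{A} = \frac{-6 + 3 A}{A}$)
$V{\left(261 \right)} - y = \left(3 - \frac{6}{261}\right) - 95616 = \left(3 - \frac{2}{87}\right) - 95616 = \frac{259}{87} - 95616 = - \frac{8318333}{87}$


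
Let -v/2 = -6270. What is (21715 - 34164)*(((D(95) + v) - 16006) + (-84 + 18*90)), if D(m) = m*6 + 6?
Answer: 16855946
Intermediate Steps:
D(m) = 6 + 6*m (D(m) = 6*m + 6 = 6 + 6*m)
v = 12540 (v = -2*(-6270) = 12540)
(21715 - 34164)*(((D(95) + v) - 16006) + (-84 + 18*90)) = (21715 - 34164)*((((6 + 6*95) + 12540) - 16006) + (-84 + 18*90)) = -12449*((((6 + 570) + 12540) - 16006) + (-84 + 1620)) = -12449*(((576 + 12540) - 16006) + 1536) = -12449*((13116 - 16006) + 1536) = -12449*(-2890 + 1536) = -12449*(-1354) = 16855946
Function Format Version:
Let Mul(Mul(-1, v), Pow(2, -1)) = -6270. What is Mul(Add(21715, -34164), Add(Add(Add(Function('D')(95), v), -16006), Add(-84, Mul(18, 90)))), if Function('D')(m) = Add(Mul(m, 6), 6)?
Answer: 16855946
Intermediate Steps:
Function('D')(m) = Add(6, Mul(6, m)) (Function('D')(m) = Add(Mul(6, m), 6) = Add(6, Mul(6, m)))
v = 12540 (v = Mul(-2, -6270) = 12540)
Mul(Add(21715, -34164), Add(Add(Add(Function('D')(95), v), -16006), Add(-84, Mul(18, 90)))) = Mul(Add(21715, -34164), Add(Add(Add(Add(6, Mul(6, 95)), 12540), -16006), Add(-84, Mul(18, 90)))) = Mul(-12449, Add(Add(Add(Add(6, 570), 12540), -16006), Add(-84, 1620))) = Mul(-12449, Add(Add(Add(576, 12540), -16006), 1536)) = Mul(-12449, Add(Add(13116, -16006), 1536)) = Mul(-12449, Add(-2890, 1536)) = Mul(-12449, -1354) = 16855946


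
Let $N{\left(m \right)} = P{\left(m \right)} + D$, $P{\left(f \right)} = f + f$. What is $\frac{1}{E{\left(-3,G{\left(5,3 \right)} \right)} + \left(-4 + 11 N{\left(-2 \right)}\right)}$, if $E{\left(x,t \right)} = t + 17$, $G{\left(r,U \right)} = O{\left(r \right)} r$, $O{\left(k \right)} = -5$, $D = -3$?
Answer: $- \frac{1}{89} \approx -0.011236$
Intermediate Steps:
$P{\left(f \right)} = 2 f$
$G{\left(r,U \right)} = - 5 r$
$N{\left(m \right)} = -3 + 2 m$ ($N{\left(m \right)} = 2 m - 3 = -3 + 2 m$)
$E{\left(x,t \right)} = 17 + t$
$\frac{1}{E{\left(-3,G{\left(5,3 \right)} \right)} + \left(-4 + 11 N{\left(-2 \right)}\right)} = \frac{1}{\left(17 - 25\right) + \left(-4 + 11 \left(-3 + 2 \left(-2\right)\right)\right)} = \frac{1}{\left(17 - 25\right) + \left(-4 + 11 \left(-3 - 4\right)\right)} = \frac{1}{-8 + \left(-4 + 11 \left(-7\right)\right)} = \frac{1}{-8 - 81} = \frac{1}{-89} = - \frac{1}{89}$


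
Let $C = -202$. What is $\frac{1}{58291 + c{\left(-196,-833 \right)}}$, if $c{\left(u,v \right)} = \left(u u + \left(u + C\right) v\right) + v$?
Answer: $\frac{1}{427408} \approx 2.3397 \cdot 10^{-6}$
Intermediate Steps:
$c{\left(u,v \right)} = v + u^{2} + v \left(-202 + u\right)$ ($c{\left(u,v \right)} = \left(u u + \left(u - 202\right) v\right) + v = \left(u^{2} + \left(-202 + u\right) v\right) + v = \left(u^{2} + v \left(-202 + u\right)\right) + v = v + u^{2} + v \left(-202 + u\right)$)
$\frac{1}{58291 + c{\left(-196,-833 \right)}} = \frac{1}{58291 - \left(-330701 - 38416\right)} = \frac{1}{58291 + \left(38416 + 167433 + 163268\right)} = \frac{1}{58291 + 369117} = \frac{1}{427408}$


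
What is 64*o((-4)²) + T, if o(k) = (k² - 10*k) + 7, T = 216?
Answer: 6808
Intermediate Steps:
o(k) = 7 + k² - 10*k
64*o((-4)²) + T = 64*(7 + ((-4)²)² - 10*(-4)²) + 216 = 64*(7 + 16² - 10*16) + 216 = 64*(7 + 256 - 160) + 216 = 64*103 + 216 = 6592 + 216 = 6808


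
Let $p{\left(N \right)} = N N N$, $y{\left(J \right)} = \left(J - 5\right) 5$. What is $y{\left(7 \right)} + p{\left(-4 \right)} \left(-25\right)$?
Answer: $1610$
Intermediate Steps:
$y{\left(J \right)} = -25 + 5 J$ ($y{\left(J \right)} = \left(-5 + J\right) 5 = -25 + 5 J$)
$p{\left(N \right)} = N^{3}$ ($p{\left(N \right)} = N^{2} N = N^{3}$)
$y{\left(7 \right)} + p{\left(-4 \right)} \left(-25\right) = \left(-25 + 5 \cdot 7\right) + \left(-4\right)^{3} \left(-25\right) = \left(-25 + 35\right) - -1600 = 10 + 1600 = 1610$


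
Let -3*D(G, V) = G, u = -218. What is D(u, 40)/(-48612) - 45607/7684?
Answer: -1663204391/280150956 ≈ -5.9368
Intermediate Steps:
D(G, V) = -G/3
D(u, 40)/(-48612) - 45607/7684 = -1/3*(-218)/(-48612) - 45607/7684 = (218/3)*(-1/48612) - 45607*1/7684 = -109/72918 - 45607/7684 = -1663204391/280150956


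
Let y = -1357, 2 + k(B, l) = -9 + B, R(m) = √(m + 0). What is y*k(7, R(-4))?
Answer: 5428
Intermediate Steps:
R(m) = √m
k(B, l) = -11 + B (k(B, l) = -2 + (-9 + B) = -11 + B)
y*k(7, R(-4)) = -1357*(-11 + 7) = -1357*(-4) = 5428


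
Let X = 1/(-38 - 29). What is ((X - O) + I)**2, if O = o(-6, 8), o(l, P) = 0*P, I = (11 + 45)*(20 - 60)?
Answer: 22524306561/4489 ≈ 5.0177e+6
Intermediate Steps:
X = -1/67 (X = 1/(-67) = -1/67 ≈ -0.014925)
I = -2240 (I = 56*(-40) = -2240)
o(l, P) = 0
O = 0
((X - O) + I)**2 = ((-1/67 - 1*0) - 2240)**2 = ((-1/67 + 0) - 2240)**2 = (-1/67 - 2240)**2 = (-150081/67)**2 = 22524306561/4489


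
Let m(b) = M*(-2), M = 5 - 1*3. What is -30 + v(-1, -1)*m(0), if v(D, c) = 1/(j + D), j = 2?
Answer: -34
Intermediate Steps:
M = 2 (M = 5 - 3 = 2)
v(D, c) = 1/(2 + D)
m(b) = -4 (m(b) = 2*(-2) = -4)
-30 + v(-1, -1)*m(0) = -30 - 4/(2 - 1) = -30 - 4/1 = -30 + 1*(-4) = -30 - 4 = -34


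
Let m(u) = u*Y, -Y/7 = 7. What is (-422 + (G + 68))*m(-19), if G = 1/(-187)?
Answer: -61631269/187 ≈ -3.2958e+5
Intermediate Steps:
Y = -49 (Y = -7*7 = -49)
G = -1/187 ≈ -0.0053476
m(u) = -49*u (m(u) = u*(-49) = -49*u)
(-422 + (G + 68))*m(-19) = (-422 + (-1/187 + 68))*(-49*(-19)) = (-422 + 12715/187)*931 = -66199/187*931 = -61631269/187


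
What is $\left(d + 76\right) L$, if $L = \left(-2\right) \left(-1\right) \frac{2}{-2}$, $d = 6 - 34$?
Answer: $-96$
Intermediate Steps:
$d = -28$ ($d = 6 - 34 = -28$)
$L = -2$ ($L = 2 \cdot 2 \left(- \frac{1}{2}\right) = 2 \left(-1\right) = -2$)
$\left(d + 76\right) L = \left(-28 + 76\right) \left(-2\right) = 48 \left(-2\right) = -96$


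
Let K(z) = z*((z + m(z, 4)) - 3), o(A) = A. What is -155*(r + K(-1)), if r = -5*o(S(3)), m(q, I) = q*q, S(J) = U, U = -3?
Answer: -2790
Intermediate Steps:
S(J) = -3
m(q, I) = q²
r = 15 (r = -5*(-3) = 15)
K(z) = z*(-3 + z + z²) (K(z) = z*((z + z²) - 3) = z*(-3 + z + z²))
-155*(r + K(-1)) = -155*(15 - (-3 - 1 + (-1)²)) = -155*(15 - (-3 - 1 + 1)) = -155*(15 - 1*(-3)) = -155*(15 + 3) = -155*18 = -2790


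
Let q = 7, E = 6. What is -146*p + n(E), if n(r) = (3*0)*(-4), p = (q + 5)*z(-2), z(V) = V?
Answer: 3504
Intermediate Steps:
p = -24 (p = (7 + 5)*(-2) = 12*(-2) = -24)
n(r) = 0 (n(r) = 0*(-4) = 0)
-146*p + n(E) = -146*(-24) + 0 = 3504 + 0 = 3504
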